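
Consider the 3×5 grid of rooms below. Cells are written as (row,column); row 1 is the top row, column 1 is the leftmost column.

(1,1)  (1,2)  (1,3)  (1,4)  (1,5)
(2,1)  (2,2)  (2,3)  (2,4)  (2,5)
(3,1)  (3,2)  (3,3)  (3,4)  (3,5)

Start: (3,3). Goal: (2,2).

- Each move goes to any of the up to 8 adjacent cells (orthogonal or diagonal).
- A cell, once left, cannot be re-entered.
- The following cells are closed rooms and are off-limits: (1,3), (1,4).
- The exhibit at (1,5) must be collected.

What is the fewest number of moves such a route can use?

6

Any route passes through (1,5) somewhere between (3,3) and (2,2). Summing Chebyshev distances along the two legs ((3,3) → (1,5) → (2,2)) gives a lower bound of 2 + 3 = 5 moves.
The shortest route satisfying every rule uses 6 moves: (3,3) → (2,4) → (1,5) → (2,5) → (3,4) → (2,3) → (2,2).
The no-revisit rule (legs can't share cells) pushes the minimum above the 5-move bound; an exhaustive check rules out every length from 5 to 5, leaving 6 as the minimum.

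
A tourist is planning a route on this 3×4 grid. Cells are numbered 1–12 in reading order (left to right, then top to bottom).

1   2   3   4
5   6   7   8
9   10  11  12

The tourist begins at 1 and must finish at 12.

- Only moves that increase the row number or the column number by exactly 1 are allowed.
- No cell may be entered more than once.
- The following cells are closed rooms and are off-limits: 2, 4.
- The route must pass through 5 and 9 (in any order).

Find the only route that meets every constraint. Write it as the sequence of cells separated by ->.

Moves only go right or down, so the column and row indices never decrease.
Route from 1: 2× down (reaching 9), 3× right (reaching 12) — 5 moves in all.
Check: all required cells visited.

1 -> 5 -> 9 -> 10 -> 11 -> 12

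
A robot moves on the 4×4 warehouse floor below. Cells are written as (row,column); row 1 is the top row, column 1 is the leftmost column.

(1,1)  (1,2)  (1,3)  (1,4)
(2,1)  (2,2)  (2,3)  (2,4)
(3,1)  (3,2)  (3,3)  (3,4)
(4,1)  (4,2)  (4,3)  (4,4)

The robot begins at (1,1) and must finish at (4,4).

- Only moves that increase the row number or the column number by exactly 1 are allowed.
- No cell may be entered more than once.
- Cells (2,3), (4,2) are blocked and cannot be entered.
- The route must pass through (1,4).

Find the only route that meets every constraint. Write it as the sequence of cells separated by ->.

(1,1) -> (1,2) -> (1,3) -> (1,4) -> (2,4) -> (3,4) -> (4,4)

Moves only go right or down, so the column and row indices never decrease.
Route from (1,1): 3× right (reaching (1,4)), 3× down (reaching (4,4)) — 6 moves in all.
Check: all required cells visited.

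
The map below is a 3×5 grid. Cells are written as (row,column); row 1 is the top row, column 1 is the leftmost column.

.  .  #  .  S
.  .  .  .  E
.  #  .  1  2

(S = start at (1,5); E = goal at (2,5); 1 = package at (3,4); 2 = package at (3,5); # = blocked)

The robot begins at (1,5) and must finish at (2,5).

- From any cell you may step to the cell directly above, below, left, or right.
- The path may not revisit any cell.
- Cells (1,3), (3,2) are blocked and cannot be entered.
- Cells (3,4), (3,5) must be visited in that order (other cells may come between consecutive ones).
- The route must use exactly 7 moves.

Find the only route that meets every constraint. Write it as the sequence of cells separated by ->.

The waypoints must appear in the order (3,4), (3,5), with no cell reused.
Route from (1,5): left to (1,4), down to (2,4), left to (2,3), down to (3,3), 2× right (reaching (3,5)), up to (2,5) — 7 moves in all.
Check: order respected (1 at step 5, 2 at step 6); 7 moves as required.

(1,5) -> (1,4) -> (2,4) -> (2,3) -> (3,3) -> (3,4) -> (3,5) -> (2,5)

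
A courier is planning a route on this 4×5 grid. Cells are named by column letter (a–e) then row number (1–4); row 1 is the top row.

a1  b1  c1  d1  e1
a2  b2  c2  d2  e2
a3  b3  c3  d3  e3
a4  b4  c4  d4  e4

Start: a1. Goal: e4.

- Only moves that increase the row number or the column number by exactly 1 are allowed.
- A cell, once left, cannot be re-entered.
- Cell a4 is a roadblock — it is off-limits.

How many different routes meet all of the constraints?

34

A right/down-only route from a1 to e4 makes exactly 3 down-moves and 4 right-moves in some order.
With no other constraints that would be C(7,3) = 35 routes.
Subtract routes through each blocked cell (inclusion–exclusion for overlaps): − through a4: 1 → 34.
That gives 34 routes.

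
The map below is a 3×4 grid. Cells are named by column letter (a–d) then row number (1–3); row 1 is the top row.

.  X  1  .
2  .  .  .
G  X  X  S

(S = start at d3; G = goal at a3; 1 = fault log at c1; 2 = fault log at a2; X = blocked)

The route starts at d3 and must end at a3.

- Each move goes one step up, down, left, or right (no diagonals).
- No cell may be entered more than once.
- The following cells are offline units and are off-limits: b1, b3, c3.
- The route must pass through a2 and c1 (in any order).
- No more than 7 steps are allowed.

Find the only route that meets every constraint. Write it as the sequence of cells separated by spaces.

The budget equals the shortest possible length, so every move has to be on a shortest route through the required cells.
Route from d3: 2× up (reaching d1), left to c1, down to c2, 2× left (reaching a2), down to a3 — 7 moves in all.
Check: all required cells visited; 7 ≤ 7 moves.

d3 d2 d1 c1 c2 b2 a2 a3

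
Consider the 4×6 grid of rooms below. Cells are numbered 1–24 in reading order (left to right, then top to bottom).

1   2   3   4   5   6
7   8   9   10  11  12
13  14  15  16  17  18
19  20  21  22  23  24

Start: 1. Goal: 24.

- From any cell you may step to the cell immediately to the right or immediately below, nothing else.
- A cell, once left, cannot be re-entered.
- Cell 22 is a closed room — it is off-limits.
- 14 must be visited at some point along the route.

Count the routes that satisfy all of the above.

6

A right/down-only route from 1 to 24 makes exactly 3 down-moves and 5 right-moves in some order.
With no other constraints that would be C(8,3) = 56 routes.
Split at 14 and multiply the segment counts (each segment already excludes blocked cells): 1→14: 3; 14→24: 2; product = 6.
That gives 6 routes.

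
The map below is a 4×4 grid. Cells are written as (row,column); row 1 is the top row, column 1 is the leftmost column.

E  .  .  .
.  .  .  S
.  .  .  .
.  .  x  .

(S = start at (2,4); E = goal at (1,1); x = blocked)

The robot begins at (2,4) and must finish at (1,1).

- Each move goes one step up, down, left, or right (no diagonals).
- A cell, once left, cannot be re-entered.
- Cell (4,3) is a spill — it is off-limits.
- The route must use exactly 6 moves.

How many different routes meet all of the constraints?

Need simple routes of exactly 6 moves from (2,4) to (1,1) (Manhattan distance 4, so 1 moves are spent on a detour and 1 undoing it).
Branch systematically from the start, pruning whenever the remaining move budget drops below the Manhattan distance to (1,1) or differs from it in parity. Grouping the completions by first move — via (1,4): 3; via (3,4): 6; via (2,3): 5 — and summing: 3 + 6 + 5 = 14.
That gives 14 routes.

14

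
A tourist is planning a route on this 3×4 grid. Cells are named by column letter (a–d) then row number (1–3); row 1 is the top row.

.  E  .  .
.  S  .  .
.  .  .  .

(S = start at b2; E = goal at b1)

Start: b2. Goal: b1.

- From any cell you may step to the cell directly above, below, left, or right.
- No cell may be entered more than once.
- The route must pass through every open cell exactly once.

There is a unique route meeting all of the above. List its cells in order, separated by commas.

b2, c2, c1, d1, d2, d3, c3, b3, a3, a2, a1, b1

Need to visit all 12 open cells exactly once, starting at b2 and ending at b1.
Cell a3 has only two open neighbours (a2 and b3), so the path must pass straight through it: one of those is the cell it's entered from and the other is where it exits.
Route from b2: right 1 to c2, up 1 to c1, right 1 to d1, down 2 to d3, left 3 to a3, up 2 to a1, right 1 to b1 — 11 moves in all.
Check: all 12 open cells covered.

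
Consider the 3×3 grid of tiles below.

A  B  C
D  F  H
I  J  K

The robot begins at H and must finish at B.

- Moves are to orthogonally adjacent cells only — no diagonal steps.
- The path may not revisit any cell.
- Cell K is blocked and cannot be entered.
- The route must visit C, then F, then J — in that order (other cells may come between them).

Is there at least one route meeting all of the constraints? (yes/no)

Even ignoring the required order, no revisit-free route from H to B manages to pass through all of C, F, and J: branching out from H, every path either misses one of them or, having collected them, can no longer reach B without re-entering a cell.

no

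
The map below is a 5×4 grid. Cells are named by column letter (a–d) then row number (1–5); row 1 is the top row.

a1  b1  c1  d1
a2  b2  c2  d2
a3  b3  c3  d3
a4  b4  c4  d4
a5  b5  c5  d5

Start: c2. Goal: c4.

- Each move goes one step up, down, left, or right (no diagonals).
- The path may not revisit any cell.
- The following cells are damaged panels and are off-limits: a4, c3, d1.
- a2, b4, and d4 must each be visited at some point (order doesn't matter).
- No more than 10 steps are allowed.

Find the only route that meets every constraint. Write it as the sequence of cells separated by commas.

The 10-move cap with required stops at a2, b4, d4 leaves no slack for detours.
Route from c2: 2× left (reaching a2), down to a3, right to b3, 2× down (reaching b5), 2× right (reaching d5), up to d4, left to c4 — 10 moves in all.
Check: all required cells visited; 10 ≤ 10 moves.

c2, b2, a2, a3, b3, b4, b5, c5, d5, d4, c4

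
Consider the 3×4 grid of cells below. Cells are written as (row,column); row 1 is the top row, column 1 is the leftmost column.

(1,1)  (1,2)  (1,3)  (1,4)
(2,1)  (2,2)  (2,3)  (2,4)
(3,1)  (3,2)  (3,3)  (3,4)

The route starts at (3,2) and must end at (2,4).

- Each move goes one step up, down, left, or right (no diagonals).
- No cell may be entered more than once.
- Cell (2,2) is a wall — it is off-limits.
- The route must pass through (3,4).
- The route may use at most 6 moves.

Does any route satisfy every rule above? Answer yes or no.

One route that works: (3,2) → (3,3) → (3,4) → (2,4).

yes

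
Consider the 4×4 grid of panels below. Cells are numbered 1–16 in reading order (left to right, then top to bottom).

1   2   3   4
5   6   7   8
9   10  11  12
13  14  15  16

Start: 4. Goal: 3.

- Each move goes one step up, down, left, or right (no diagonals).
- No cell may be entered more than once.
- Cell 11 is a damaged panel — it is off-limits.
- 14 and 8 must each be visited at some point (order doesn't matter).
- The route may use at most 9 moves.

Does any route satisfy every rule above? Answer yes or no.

yes

One route that works: 4 → 8 → 12 → 16 → 15 → 14 → 10 → 6 → 2 → 3.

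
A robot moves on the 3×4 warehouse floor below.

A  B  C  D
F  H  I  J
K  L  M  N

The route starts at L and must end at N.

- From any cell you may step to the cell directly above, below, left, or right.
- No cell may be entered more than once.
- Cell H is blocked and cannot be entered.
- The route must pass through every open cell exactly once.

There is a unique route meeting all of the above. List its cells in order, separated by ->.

L -> K -> F -> A -> B -> C -> D -> J -> I -> M -> N

Need to visit all 11 open cells exactly once, starting at L and ending at N.
Route from L: left to K, 2× up (reaching A), 3× right (reaching D), down to J, left to I, down to M, right to N — 10 moves in all.
Check: all 11 open cells covered.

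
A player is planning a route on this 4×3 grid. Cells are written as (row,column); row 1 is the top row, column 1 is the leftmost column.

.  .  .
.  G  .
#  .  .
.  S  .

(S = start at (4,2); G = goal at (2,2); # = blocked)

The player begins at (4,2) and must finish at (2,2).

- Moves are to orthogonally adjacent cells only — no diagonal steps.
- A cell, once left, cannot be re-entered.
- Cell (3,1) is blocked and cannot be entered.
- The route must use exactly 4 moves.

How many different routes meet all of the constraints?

Need simple routes of exactly 4 moves from (4,2) to (2,2) (Manhattan distance 2, so 1 moves are spent on a detour and 1 undoing it).
Enumerating: (4,2) (3,2) (3,3) (2,3) (2,2) | (4,2) (4,3) (3,3) (2,3) (2,2) | (4,2) (4,3) (3,3) (3,2) (2,2).
That gives 3 routes.

3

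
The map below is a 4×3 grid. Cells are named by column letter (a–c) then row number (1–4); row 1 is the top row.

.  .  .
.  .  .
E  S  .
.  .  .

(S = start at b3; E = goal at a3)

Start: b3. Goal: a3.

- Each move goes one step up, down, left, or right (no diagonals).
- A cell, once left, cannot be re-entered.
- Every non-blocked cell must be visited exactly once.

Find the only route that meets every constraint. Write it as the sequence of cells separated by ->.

Need to visit all 12 open cells exactly once, starting at b3 and ending at a3.
Route from b3: up 1 to b2, left 1 to a2, up 1 to a1, right 2 to c1, down 3 to c4, left 2 to a4, up 1 to a3 — 11 moves in all.
Check: all 12 open cells covered.

b3 -> b2 -> a2 -> a1 -> b1 -> c1 -> c2 -> c3 -> c4 -> b4 -> a4 -> a3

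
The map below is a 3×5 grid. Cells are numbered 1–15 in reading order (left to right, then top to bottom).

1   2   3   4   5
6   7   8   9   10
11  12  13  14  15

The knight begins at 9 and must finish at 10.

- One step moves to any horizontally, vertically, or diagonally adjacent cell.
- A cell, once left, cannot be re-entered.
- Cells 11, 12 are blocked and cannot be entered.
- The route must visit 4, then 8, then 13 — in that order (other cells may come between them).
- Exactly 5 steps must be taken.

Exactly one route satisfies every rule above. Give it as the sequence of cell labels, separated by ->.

9 -> 4 -> 8 -> 13 -> 14 -> 10

The waypoints must appear in the order 4, 8, 13, with no cell reused.
Route from 9: up to 4, down-left to 8, down to 13, right to 14, up-right to 10 — 5 moves in all.
Check: order respected (4 at step 1, 8 at step 2, 13 at step 3); 5 moves as required.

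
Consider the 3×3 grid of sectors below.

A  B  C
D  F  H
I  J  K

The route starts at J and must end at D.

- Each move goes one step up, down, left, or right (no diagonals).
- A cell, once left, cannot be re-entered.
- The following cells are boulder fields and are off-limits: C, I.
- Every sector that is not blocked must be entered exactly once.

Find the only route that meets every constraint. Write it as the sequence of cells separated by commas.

Need to visit all 7 open cells exactly once, starting at J and ending at D.
Route from J: right 1 to K, up 1 to H, left 1 to F, up 1 to B, left 1 to A, down 1 to D — 6 moves in all.
Check: all 7 open cells covered.

J, K, H, F, B, A, D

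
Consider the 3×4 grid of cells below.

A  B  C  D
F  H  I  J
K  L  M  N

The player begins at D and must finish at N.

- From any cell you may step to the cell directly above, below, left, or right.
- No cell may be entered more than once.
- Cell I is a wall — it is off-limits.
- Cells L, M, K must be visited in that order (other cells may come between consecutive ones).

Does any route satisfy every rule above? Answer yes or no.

no

Ignoring the required order, 2 revisit-free routes from D to N pass through all of L, M, and K; the waypoint orders that occur are K → L → M (2) — never L → M → K.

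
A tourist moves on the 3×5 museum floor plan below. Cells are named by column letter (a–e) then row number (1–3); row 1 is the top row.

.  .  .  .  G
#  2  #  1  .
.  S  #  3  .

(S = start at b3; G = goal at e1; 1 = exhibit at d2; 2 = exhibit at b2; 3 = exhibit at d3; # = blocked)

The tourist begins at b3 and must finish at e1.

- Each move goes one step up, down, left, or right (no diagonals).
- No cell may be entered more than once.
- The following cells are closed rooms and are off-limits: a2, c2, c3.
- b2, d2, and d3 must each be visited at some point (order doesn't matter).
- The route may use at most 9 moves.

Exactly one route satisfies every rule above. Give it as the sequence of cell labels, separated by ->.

The 9-move cap with required stops at b2, d2, d3 leaves no slack for detours.
Route from b3: up 2 to b1, right 2 to d1, down 2 to d3, right 1 to e3, up 2 to e1 — 9 moves in all.
Check: all required cells visited; 9 ≤ 9 moves.

b3 -> b2 -> b1 -> c1 -> d1 -> d2 -> d3 -> e3 -> e2 -> e1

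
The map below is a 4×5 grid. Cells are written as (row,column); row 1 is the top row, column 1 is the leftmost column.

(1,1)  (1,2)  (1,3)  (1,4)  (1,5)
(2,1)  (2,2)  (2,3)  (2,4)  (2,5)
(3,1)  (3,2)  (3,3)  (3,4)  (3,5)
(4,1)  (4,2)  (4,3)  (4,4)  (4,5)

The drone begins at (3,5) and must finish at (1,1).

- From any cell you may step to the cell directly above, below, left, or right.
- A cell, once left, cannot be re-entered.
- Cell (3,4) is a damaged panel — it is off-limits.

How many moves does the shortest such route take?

6

The Manhattan distance from (3,5) to (1,1) is |3−1| + |5−1| = 6, so at least 6 moves are needed.
A route of 6 moves achieves this: (3,5) → (2,5) → (1,5) → (1,4) → (1,3) → (1,2) → (1,1).
Since 6 matches the lower bound, it is optimal.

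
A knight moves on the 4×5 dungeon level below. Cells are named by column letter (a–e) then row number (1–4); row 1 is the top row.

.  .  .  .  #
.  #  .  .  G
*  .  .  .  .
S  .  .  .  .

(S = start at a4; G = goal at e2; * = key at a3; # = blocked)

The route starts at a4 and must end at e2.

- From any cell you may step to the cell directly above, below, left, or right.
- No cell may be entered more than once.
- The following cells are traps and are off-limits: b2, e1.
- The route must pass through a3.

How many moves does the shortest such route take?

Any route passes through a3 somewhere between a4 and e2. Summing Manhattan distances along the two legs (a4 → a3 → e2) gives a lower bound of 1 + 5 = 6 moves.
A route of 6 moves achieves this: a4 → a3 → b3 → c3 → c2 → d2 → e2.
Since 6 matches the lower bound, it is optimal.

6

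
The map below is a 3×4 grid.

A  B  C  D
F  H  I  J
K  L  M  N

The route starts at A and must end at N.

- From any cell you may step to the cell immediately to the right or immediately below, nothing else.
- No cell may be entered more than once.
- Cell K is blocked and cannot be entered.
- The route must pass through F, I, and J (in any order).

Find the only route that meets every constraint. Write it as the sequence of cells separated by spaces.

Moves only go right or down, so the column and row indices never decrease.
Route from A: down to F, 3× right (reaching J), down to N — 5 moves in all.
Check: all required cells visited.

A F H I J N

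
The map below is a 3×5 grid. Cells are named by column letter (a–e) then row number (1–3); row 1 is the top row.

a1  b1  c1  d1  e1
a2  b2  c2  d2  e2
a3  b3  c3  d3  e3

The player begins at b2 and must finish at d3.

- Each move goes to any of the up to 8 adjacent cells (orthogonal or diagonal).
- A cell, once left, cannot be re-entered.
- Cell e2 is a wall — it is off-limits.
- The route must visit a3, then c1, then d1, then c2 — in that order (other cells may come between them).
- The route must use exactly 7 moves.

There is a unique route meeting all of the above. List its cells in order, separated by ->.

The waypoints must appear in the order a3, c1, d1, c2, with no cell reused.
Route from b2: down-left 1 to a3, up 1 to a2, up-right 1 to b1, right 2 to d1, down-left 1 to c2, down-right 1 to d3 — 7 moves in all.
Check: order respected (a3 at step 1, c1 at step 4, d1 at step 5, c2 at step 6); 7 moves as required.

b2 -> a3 -> a2 -> b1 -> c1 -> d1 -> c2 -> d3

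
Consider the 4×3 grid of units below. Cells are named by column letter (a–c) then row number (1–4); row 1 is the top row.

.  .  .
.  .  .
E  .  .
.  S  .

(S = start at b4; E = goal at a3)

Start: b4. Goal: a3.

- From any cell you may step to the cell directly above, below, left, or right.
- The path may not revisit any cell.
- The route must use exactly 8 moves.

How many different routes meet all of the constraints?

Need simple routes of exactly 8 moves from b4 to a3 (Manhattan distance 2, so 3 moves are spent on a detour and 3 undoing it).
Branch systematically from the start, pruning whenever the remaining move budget drops below the Manhattan distance to a3 or differs from it in parity. Grouping the completions by first move — via b3: 4; via c4: 5 (no valid completion starts via a4) — and summing: 4 + 5 = 9.
That gives 9 routes.

9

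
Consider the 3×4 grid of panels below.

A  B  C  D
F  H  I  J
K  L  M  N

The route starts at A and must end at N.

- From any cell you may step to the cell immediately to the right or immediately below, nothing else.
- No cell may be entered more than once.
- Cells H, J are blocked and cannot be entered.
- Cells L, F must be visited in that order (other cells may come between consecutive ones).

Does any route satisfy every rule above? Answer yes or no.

no

F lies above L, so going from L to F would need an upward move — but moves only go right/down, so L cannot be visited before F.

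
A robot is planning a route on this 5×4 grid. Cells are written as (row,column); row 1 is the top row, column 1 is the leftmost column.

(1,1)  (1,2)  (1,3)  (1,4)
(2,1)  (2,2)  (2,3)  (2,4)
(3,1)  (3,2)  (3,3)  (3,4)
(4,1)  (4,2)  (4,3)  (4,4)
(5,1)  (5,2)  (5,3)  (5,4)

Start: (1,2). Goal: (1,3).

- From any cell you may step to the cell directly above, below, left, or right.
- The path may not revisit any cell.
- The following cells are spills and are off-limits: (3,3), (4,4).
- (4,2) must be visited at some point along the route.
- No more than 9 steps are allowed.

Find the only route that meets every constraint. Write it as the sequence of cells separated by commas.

(1,2), (1,1), (2,1), (3,1), (4,1), (4,2), (3,2), (2,2), (2,3), (1,3)

Any route must reach (4,2) and still end at (1,3) within 9 moves, so the order of the required stops is forced.
Route from (1,2): left to (1,1), 3× down (reaching (4,1)), right to (4,2), 2× up (reaching (2,2)), right to (2,3), up to (1,3) — 9 moves in all.
Check: all required cells visited; 9 ≤ 9 moves.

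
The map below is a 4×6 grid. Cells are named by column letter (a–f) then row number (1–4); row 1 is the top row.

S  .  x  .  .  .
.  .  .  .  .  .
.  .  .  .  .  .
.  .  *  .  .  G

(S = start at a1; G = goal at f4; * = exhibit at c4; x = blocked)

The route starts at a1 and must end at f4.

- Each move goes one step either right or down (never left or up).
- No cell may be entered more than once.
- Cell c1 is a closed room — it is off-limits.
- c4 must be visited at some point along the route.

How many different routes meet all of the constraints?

9

A right/down-only route from a1 to f4 makes exactly 3 down-moves and 5 right-moves in some order.
With no other constraints that would be C(8,3) = 56 routes.
Split at c4 and multiply the segment counts (each segment already excludes blocked cells): a1→c4: 9; c4→f4: 1; product = 9.
That gives 9 routes.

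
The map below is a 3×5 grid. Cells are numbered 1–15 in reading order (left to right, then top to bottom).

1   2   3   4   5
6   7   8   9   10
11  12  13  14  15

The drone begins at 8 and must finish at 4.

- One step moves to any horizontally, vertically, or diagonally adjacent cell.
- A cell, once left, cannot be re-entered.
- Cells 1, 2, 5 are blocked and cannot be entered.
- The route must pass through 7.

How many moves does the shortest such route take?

3

Any route passes through 7 somewhere between 8 and 4. Summing Chebyshev distances along the two legs (8 → 7 → 4) gives a lower bound of 1 + 2 = 3 moves.
A route of 3 moves achieves this: 8 → 7 → 3 → 4.
Since 3 matches the lower bound, it is optimal.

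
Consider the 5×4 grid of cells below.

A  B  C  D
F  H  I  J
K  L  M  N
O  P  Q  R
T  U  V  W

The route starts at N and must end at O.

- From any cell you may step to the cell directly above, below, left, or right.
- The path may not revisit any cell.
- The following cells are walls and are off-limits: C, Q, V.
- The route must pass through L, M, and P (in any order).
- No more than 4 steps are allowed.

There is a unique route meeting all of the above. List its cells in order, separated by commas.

N, M, L, P, O

The budget equals the shortest possible length, so every move has to be on a shortest route through the required cells.
Route from N: left 2 to L, down 1 to P, left 1 to O — 4 moves in all.
Check: all required cells visited; 4 ≤ 4 moves.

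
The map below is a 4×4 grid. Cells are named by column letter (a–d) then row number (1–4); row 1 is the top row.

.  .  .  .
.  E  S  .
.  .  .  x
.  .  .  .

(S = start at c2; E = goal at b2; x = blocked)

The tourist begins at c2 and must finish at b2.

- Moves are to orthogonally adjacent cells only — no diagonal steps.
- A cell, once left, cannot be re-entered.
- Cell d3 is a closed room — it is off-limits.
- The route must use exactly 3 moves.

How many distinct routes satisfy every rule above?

Need simple routes of exactly 3 moves from c2 to b2 (Manhattan distance 1, so 1 moves are spent on a detour and 1 undoing it).
Enumerating: c2 c1 b1 b2 | c2 c3 b3 b2.
That gives 2 routes.

2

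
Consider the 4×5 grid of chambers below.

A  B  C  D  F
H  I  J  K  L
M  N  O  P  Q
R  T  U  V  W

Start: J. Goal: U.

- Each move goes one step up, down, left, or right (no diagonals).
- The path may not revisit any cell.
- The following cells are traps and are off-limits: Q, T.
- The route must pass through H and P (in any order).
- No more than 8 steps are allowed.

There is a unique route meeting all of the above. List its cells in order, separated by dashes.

The 8-move cap with required stops at H, P leaves no slack for detours.
Route from J: left 2 to H, down 1 to M, right 3 to P, down 1 to V, left 1 to U — 8 moves in all.
Check: all required cells visited; 8 ≤ 8 moves.

J - I - H - M - N - O - P - V - U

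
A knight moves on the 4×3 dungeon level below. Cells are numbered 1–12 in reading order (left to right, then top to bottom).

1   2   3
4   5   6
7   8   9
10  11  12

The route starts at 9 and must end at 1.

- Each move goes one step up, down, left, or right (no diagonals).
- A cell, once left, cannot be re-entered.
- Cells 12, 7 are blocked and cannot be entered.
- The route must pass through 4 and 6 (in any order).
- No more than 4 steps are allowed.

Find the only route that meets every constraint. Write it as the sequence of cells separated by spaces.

9 6 5 4 1

Any route must reach 4 and 6 and still end at 1 within 4 moves, so the order of the required stops is forced.
Route from 9: up 1 to 6, left 2 to 4, up 1 to 1 — 4 moves in all.
Check: all required cells visited; 4 ≤ 4 moves.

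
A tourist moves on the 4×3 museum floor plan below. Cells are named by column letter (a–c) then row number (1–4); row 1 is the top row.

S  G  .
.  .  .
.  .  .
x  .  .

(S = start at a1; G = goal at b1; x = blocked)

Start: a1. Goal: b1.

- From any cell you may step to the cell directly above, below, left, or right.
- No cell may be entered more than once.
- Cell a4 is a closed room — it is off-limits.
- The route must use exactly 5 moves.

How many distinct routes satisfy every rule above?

2

Need simple routes of exactly 5 moves from a1 to b1 (Manhattan distance 1, so 2 moves are spent on a detour and 2 undoing it).
Enumerating: a1 a2 a3 b3 b2 b1 | a1 a2 b2 c2 c1 b1.
That gives 2 routes.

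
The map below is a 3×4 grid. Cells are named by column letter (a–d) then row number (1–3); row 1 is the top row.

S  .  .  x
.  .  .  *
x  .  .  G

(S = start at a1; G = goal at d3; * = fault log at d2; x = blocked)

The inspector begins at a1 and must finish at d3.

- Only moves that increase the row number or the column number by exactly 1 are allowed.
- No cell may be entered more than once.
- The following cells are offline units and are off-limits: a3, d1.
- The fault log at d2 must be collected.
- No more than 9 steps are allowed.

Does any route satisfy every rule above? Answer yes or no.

yes

One route that works: a1 → a2 → b2 → c2 → d2 → d3.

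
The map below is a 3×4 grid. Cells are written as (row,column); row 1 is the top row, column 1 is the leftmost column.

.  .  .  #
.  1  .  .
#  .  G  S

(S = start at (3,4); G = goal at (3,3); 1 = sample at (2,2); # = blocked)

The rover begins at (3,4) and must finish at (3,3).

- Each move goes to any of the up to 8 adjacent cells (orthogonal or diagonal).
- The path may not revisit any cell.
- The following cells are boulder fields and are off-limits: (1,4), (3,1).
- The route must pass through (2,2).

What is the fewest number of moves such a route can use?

Any route passes through (2,2) somewhere between (3,4) and (3,3). Summing Chebyshev distances along the two legs ((3,4) → (2,2) → (3,3)) gives a lower bound of 2 + 1 = 3 moves.
A route of 3 moves achieves this: (3,4) → (2,3) → (2,2) → (3,3).
Since 3 matches the lower bound, it is optimal.

3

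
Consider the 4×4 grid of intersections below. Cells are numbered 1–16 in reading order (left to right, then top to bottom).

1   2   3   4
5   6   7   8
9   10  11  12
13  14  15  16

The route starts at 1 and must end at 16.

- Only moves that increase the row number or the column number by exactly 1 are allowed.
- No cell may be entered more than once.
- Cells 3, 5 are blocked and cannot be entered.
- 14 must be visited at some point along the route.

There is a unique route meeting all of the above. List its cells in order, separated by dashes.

1 - 2 - 6 - 10 - 14 - 15 - 16

Moves only go right or down, so the column and row indices never decrease.
Route from 1: right to 2, 3× down (reaching 14), 2× right (reaching 16) — 6 moves in all.
Check: all required cells visited.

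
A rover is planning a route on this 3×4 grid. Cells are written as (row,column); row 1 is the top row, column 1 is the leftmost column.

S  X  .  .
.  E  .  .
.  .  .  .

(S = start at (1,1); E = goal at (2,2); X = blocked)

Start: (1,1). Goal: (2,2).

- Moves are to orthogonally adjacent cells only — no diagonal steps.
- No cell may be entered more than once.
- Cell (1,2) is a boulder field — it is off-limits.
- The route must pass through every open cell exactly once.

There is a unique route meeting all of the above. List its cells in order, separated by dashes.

Need to visit all 11 open cells exactly once, starting at (1,1) and ending at (2,2).
Cell (1,4) has only two open neighbours ((2,4) and (1,3)), so the path must pass straight through it: one of those is the cell it's entered from and the other is where it exits.
Route from (1,1): down 2 to (3,1), right 3 to (3,4), up 2 to (1,4), left 1 to (1,3), down 1 to (2,3), left 1 to (2,2) — 10 moves in all.
Check: all 11 open cells covered.

(1,1) - (2,1) - (3,1) - (3,2) - (3,3) - (3,4) - (2,4) - (1,4) - (1,3) - (2,3) - (2,2)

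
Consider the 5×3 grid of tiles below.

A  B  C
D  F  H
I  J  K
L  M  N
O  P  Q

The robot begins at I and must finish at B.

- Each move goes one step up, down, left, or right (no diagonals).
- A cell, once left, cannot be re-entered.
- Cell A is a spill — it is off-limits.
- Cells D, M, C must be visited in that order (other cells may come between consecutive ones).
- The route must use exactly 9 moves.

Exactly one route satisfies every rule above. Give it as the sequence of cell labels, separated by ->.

I -> D -> F -> J -> M -> N -> K -> H -> C -> B

The waypoints must appear in the order D, M, C, with no cell reused.
Route from I: up 1 to D, right 1 to F, down 2 to M, right 1 to N, up 3 to C, left 1 to B — 9 moves in all.
Check: order respected (D at step 1, M at step 4, C at step 8); 9 moves as required.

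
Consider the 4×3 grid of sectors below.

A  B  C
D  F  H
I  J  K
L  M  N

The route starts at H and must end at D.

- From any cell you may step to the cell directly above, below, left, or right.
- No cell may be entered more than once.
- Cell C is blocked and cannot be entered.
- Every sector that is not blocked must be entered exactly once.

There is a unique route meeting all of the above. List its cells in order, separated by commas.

H, K, N, M, L, I, J, F, B, A, D

Need to visit all 11 open cells exactly once, starting at H and ending at D.
Cell B has only two open neighbours (F and A), so the path must pass straight through it: one of those is the cell it's entered from and the other is where it exits.
Route from H: 2× down (reaching N), 2× left (reaching L), up to I, right to J, 2× up (reaching B), left to A, down to D — 10 moves in all.
Check: all 11 open cells covered.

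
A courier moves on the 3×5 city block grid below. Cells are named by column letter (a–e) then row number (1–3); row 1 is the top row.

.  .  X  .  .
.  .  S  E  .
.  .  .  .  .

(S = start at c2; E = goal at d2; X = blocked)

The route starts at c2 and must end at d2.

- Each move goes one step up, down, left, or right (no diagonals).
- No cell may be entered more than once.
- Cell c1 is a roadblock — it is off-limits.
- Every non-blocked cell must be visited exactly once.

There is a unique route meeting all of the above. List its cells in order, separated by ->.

c2 -> b2 -> b1 -> a1 -> a2 -> a3 -> b3 -> c3 -> d3 -> e3 -> e2 -> e1 -> d1 -> d2

Need to visit all 14 open cells exactly once, starting at c2 and ending at d2.
Cell e1 has only two open neighbours (e2 and d1), so the path must pass straight through it: one of those is the cell it's entered from and the other is where it exits.
Route from c2: left 1 to b2, up 1 to b1, left 1 to a1, down 2 to a3, right 4 to e3, up 2 to e1, left 1 to d1, down 1 to d2 — 13 moves in all.
Check: all 14 open cells covered.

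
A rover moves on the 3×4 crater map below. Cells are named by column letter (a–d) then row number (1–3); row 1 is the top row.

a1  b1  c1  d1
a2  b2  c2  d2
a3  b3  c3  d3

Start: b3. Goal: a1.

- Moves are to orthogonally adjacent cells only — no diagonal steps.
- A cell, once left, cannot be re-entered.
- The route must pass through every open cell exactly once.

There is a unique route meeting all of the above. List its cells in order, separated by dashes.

b3 - a3 - a2 - b2 - c2 - c3 - d3 - d2 - d1 - c1 - b1 - a1

Need to visit all 12 open cells exactly once, starting at b3 and ending at a1.
Cell d3 has only two open neighbours (d2 and c3), so the path must pass straight through it: one of those is the cell it's entered from and the other is where it exits.
Route from b3: left 1 to a3, up 1 to a2, right 2 to c2, down 1 to c3, right 1 to d3, up 2 to d1, left 3 to a1 — 11 moves in all.
Check: all 12 open cells covered.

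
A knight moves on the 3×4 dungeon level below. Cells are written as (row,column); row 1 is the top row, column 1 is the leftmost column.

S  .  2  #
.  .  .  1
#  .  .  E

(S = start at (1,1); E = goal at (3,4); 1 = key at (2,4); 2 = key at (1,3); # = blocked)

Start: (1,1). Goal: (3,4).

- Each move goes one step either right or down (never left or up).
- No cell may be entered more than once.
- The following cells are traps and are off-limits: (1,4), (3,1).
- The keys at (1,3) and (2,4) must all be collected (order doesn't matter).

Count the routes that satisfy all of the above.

A right/down-only route from (1,1) to (3,4) makes exactly 2 down-moves and 3 right-moves in some order.
With no other constraints that would be C(5,2) = 10 routes.
A monotone route can only reach the required cells in the order (1,3), (2,4), so split there and multiply the segment counts (each segment already excludes blocked cells): (1,1)→(1,3): 1; (1,3)→(2,4): 1; (2,4)→(3,4): 1; product = 1.
That gives 1 route.

1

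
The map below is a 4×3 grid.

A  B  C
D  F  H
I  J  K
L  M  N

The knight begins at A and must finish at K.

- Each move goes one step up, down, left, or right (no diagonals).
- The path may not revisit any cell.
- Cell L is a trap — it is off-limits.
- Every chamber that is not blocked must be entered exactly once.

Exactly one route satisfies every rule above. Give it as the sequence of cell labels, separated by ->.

A -> B -> C -> H -> F -> D -> I -> J -> M -> N -> K

Need to visit all 11 open cells exactly once, starting at A and ending at K.
Cell I has only two open neighbours (D and J), so the path must pass straight through it: one of those is the cell it's entered from and the other is where it exits.
Route from A: right 2 to C, down 1 to H, left 2 to D, down 1 to I, right 1 to J, down 1 to M, right 1 to N, up 1 to K — 10 moves in all.
Check: all 11 open cells covered.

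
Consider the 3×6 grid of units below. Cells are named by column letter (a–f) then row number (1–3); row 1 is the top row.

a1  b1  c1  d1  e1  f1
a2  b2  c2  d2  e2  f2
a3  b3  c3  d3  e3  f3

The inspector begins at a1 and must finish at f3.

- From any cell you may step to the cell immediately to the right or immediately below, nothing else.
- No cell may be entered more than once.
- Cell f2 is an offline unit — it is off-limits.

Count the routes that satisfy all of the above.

15

A right/down-only route from a1 to f3 makes exactly 2 down-moves and 5 right-moves in some order.
With no other constraints that would be C(7,2) = 21 routes.
Subtract routes through each blocked cell (inclusion–exclusion for overlaps): − through f2: 6 → 15.
That gives 15 routes.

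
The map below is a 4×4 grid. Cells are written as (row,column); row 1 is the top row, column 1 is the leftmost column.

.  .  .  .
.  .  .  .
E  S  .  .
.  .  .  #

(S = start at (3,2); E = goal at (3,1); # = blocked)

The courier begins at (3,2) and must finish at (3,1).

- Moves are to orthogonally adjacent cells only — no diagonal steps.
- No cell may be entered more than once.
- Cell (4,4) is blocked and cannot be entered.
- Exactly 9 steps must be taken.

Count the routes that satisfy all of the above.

15

Need simple routes of exactly 9 moves from (3,2) to (3,1) (Manhattan distance 1, so 4 moves are spent on a detour and 4 undoing it).
Branch systematically from the start, pruning whenever the remaining move budget drops below the Manhattan distance to (3,1) or differs from it in parity. Grouping the completions by first move — via (2,2): 3; via (4,2): 4; via (3,3): 8 (no valid completion starts via (3,1)) — and summing: 3 + 4 + 8 = 15.
That gives 15 routes.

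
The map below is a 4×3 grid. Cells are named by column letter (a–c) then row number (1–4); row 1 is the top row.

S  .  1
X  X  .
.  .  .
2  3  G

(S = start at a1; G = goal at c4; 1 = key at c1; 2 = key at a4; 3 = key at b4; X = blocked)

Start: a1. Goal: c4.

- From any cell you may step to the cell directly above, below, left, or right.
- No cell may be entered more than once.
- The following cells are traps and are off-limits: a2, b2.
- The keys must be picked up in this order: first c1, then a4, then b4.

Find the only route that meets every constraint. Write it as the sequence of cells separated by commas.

The waypoints must appear in the order c1, a4, b4, with no cell reused.
Route from a1: right 2 to c1, down 2 to c3, left 2 to a3, down 1 to a4, right 2 to c4 — 9 moves in all.
Check: order respected (1 at step 2, 2 at step 7, 3 at step 8).

a1, b1, c1, c2, c3, b3, a3, a4, b4, c4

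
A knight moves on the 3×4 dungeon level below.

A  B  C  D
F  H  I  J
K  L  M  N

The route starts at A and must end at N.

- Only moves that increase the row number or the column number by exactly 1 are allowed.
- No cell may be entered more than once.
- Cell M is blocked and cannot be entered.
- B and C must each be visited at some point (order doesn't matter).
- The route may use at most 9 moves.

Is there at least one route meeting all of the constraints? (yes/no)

yes

One route that works: A → B → C → I → J → N.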